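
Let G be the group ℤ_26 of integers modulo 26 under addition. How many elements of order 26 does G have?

In a cyclic group of order 26, the number of elements of order d (for d | 26) is φ(d).
φ(26) = 12.

12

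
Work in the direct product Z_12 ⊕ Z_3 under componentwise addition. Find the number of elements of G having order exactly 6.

An element (a,b) has order lcm(ord(a), ord(b)); count pairs with lcm equal to 6.
Enumerating gives 8 such elements.

8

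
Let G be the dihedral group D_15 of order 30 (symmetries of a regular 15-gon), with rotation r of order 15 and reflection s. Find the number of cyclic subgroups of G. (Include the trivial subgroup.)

Group the elements of G by the cyclic subgroup they generate; each cyclic subgroup of order d accounts for φ(d) elements.
Cyclic subgroups by order — order 1: 1; order 2: 15; order 3: 1; order 5: 1; order 15: 1.
Total: 19.

19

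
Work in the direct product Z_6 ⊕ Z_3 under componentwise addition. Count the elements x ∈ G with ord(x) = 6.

8

An element (a,b) has order lcm(ord(a), ord(b)); count pairs with lcm equal to 6.
Enumerating gives 8 such elements.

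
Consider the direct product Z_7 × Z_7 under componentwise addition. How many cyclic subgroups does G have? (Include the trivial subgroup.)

9

Each element a generates a cyclic subgroup ⟨a⟩; distinct elements may generate the same one (a cyclic group of order d has φ(d) generators).
Cyclic subgroups by order — order 1: 1; order 7: 8.
Total: 9.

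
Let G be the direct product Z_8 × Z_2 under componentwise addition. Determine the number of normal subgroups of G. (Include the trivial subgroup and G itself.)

11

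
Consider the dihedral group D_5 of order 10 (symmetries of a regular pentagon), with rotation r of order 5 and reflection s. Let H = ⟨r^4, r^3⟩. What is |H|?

|⟨r^4⟩| = 5 and |⟨r^3⟩| = 5, so |H| is a multiple of lcm(5, 5) = 5 and divides |G| = 10.
Closing under the operation: H = {e, r, r^2, r^3, r^4}, so |H| = 5.

5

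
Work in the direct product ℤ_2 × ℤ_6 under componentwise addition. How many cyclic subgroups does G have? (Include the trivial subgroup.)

Group the elements of G by the cyclic subgroup they generate; each cyclic subgroup of order d accounts for φ(d) elements.
Cyclic subgroups by order — order 1: 1; order 2: 3; order 3: 1; order 6: 3.
Total: 8.

8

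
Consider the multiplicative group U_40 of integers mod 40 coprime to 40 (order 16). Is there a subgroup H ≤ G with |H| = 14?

No

14 does not divide |G| = 16, so by Lagrange no subgroup of order 14 exists.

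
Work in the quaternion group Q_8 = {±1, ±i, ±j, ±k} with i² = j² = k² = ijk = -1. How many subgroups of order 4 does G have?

|G| = 8 and 4 | 8, so subgroups of order 4 are possible by Lagrange.
The subgroups of order 4 are: {1, -1, i, -i}; {1, -1, j, -j}; {1, -1, k, -k}.
So G has 3 subgroups of order 4.

3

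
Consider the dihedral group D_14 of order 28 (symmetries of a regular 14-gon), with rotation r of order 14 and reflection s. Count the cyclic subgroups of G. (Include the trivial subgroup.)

18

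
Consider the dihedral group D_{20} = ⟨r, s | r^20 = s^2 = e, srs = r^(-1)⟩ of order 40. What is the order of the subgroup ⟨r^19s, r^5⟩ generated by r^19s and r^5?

8

|⟨r^19s⟩| = 2 and |⟨r^5⟩| = 4, so |H| is a multiple of lcm(2, 4) = 4 and divides |G| = 40.
Closing under the operation: H = {e, r^5, r^10, r^15, r^4s, r^9s, r^14s, r^19s}, so |H| = 8.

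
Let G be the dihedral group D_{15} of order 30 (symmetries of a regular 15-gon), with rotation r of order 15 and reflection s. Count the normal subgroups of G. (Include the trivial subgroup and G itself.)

5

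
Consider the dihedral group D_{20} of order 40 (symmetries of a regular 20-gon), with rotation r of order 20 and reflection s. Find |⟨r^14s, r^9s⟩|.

|⟨r^14s⟩| = 2 and |⟨r^9s⟩| = 2, so |H| is a multiple of lcm(2, 2) = 2 and divides |G| = 40.
Closing under the operation: H = {e, r^5, r^10, r^15, r^4s, r^9s, r^14s, r^19s}, so |H| = 8.

8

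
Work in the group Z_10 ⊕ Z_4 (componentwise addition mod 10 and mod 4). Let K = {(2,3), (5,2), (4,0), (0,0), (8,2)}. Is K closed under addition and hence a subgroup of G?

No

(2,3) ∈ K but its inverse (8,1) ∉ K, so K is not a subgroup.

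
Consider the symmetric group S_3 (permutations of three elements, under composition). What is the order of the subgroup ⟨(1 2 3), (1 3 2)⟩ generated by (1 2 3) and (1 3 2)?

|⟨(1 2 3)⟩| = 3 and |⟨(1 3 2)⟩| = 3, so |H| is a multiple of lcm(3, 3) = 3 and divides |G| = 6.
Closing under the operation: H = {e, (1 2 3), (1 3 2)}, so |H| = 3.

3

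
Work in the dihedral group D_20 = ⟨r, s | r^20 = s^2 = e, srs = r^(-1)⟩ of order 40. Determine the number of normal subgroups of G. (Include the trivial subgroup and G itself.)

9

G has 48 subgroups. Checking conjugation-invariance by order — order 1: 1/1 normal; order 2: 1/21 normal; order 4: 1/11 normal; order 5: 1/1 normal; order 8: 0/5 normal; order 10: 1/5 normal; order 20: 3/3 normal; order 40: 1/1 normal.
Total normal subgroups: 9.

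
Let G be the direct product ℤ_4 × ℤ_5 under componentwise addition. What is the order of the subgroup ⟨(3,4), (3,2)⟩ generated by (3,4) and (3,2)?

|⟨(3,4)⟩| = 20 and |⟨(3,2)⟩| = 20, so |H| is a multiple of lcm(20, 20) = 20 and divides |G| = 20.
Closing {(3,4), (3,2)} under the group operation gives all of G, so |H| = 20.

20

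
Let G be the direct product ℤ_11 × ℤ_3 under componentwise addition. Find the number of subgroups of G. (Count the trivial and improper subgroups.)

|G| = 33, so by Lagrange every subgroup order divides 33. Divisors: 1, 3, 11, 33.
Subgroups by order — order 1: 1; order 3: 1; order 11: 1; order 33: 1.
Total: 1 + 1 + 1 + 1 = 4.

4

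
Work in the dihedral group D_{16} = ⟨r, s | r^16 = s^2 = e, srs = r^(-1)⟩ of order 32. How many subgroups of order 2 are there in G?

17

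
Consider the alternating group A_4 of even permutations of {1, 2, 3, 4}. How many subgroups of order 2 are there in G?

|G| = 12 and 2 | 12, so subgroups of order 2 are possible by Lagrange.
The subgroups of order 2 are: {e, (1 2)(3 4)}; {e, (1 3)(2 4)}; {e, (1 4)(2 3)}.
So G has 3 subgroups of order 2.

3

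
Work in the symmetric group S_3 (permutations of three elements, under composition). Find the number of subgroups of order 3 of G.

1

|G| = 6 and 3 | 6, so subgroups of order 3 are possible by Lagrange.
The subgroups of order 3 are: {e, (1 2 3), (1 3 2)}.
So G has 1 subgroup of order 3.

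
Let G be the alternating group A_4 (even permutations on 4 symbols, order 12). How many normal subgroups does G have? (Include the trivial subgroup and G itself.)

3

G has 10 subgroups. Checking conjugation-invariance by order — order 1: 1/1 normal; order 2: 0/3 normal; order 3: 0/4 normal; order 4: 1/1 normal; order 12: 1/1 normal.
Total normal subgroups: 3.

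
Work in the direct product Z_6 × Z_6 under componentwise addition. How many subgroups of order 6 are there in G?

12

|G| = 36 and 6 | 36, so subgroups of order 6 are possible by Lagrange.
The subgroups of order 6 are: {(0,0), (0,1), (0,2), (0,3), (0,4), (0,5)}; {(0,0), (0,2), (0,4), (3,0), (3,2), (3,4)}; {(0,0), (0,2), (0,4), (3,1), (3,3), (3,5)}; {(0,0), (0,3), (2,0), (2,3), (4,0), (4,3)}; … (12 in all).
So G has 12 subgroups of order 6.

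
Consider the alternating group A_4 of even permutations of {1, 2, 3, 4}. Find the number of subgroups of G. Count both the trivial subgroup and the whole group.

|G| = 12, so by Lagrange every subgroup order divides 12. Divisors: 1, 2, 3, 4, 6, 12.
Subgroups by order — order 1: 1; order 2: 3; order 3: 4; order 4: 1; order 6: 0; order 12: 1.
Total: 1 + 3 + 4 + 1 + 0 + 1 = 10.

10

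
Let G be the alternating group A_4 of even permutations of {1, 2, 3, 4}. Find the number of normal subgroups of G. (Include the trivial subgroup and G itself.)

3

G has 10 subgroups. Checking conjugation-invariance by order — order 1: 1/1 normal; order 2: 0/3 normal; order 3: 0/4 normal; order 4: 1/1 normal; order 12: 1/1 normal.
Total normal subgroups: 3.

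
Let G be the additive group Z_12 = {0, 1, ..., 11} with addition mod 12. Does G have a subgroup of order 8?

8 does not divide |G| = 12, so by Lagrange no subgroup of order 8 exists.

No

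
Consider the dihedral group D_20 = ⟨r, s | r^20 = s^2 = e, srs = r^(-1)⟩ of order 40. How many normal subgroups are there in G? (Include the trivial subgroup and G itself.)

9

G has 48 subgroups. Checking conjugation-invariance by order — order 1: 1/1 normal; order 2: 1/21 normal; order 4: 1/11 normal; order 5: 1/1 normal; order 8: 0/5 normal; order 10: 1/5 normal; order 20: 3/3 normal; order 40: 1/1 normal.
Total normal subgroups: 9.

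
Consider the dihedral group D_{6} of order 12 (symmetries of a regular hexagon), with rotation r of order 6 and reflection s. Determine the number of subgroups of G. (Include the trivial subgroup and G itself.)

16

|G| = 12, so by Lagrange every subgroup order divides 12. Divisors: 1, 2, 3, 4, 6, 12.
Subgroups by order — order 1: 1; order 2: 7; order 3: 1; order 4: 3; order 6: 3; order 12: 1.
Total: 1 + 7 + 1 + 3 + 3 + 1 = 16.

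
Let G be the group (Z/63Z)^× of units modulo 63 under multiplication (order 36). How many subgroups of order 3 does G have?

|G| = 36 and 3 | 36, so subgroups of order 3 are possible by Lagrange.
The subgroups of order 3 are: {1, 4, 16}; {1, 22, 43}; {1, 25, 58}; {1, 37, 46}.
So G has 4 subgroups of order 3.

4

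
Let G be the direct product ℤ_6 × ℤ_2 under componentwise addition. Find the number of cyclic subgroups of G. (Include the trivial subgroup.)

Each element a generates a cyclic subgroup ⟨a⟩; distinct elements may generate the same one (a cyclic group of order d has φ(d) generators).
Cyclic subgroups by order — order 1: 1; order 2: 3; order 3: 1; order 6: 3.
Total: 8.

8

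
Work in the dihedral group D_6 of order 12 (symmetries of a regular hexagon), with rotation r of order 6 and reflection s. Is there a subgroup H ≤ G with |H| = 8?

No

8 does not divide |G| = 12, so by Lagrange no subgroup of order 8 exists.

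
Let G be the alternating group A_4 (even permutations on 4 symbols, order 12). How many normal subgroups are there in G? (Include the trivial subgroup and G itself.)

3

G has 10 subgroups. Checking conjugation-invariance by order — order 1: 1/1 normal; order 2: 0/3 normal; order 3: 0/4 normal; order 4: 1/1 normal; order 12: 1/1 normal.
Total normal subgroups: 3.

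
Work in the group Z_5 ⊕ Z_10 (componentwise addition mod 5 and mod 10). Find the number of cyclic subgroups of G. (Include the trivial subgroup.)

Each element a generates a cyclic subgroup ⟨a⟩; distinct elements may generate the same one (a cyclic group of order d has φ(d) generators).
Cyclic subgroups by order — order 1: 1; order 2: 1; order 5: 6; order 10: 6.
Total: 14.

14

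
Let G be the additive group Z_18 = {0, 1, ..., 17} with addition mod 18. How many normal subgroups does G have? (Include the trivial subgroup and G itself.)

G is abelian, so every subgroup is normal.
G has 6 subgroups in total, hence 6 normal subgroups.

6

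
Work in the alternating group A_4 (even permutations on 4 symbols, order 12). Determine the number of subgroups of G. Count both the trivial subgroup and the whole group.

|G| = 12, so by Lagrange every subgroup order divides 12. Divisors: 1, 2, 3, 4, 6, 12.
Subgroups by order — order 1: 1; order 2: 3; order 3: 4; order 4: 1; order 6: 0; order 12: 1.
Total: 1 + 3 + 4 + 1 + 0 + 1 = 10.

10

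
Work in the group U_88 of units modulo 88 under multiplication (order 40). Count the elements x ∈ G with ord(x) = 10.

28

Enumerating element orders in G gives 28 elements of order 10.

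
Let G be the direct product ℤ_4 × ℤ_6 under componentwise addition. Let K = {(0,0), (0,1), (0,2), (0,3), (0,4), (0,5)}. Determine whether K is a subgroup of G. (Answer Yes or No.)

Yes

|K| = 6 divides |G| = 24, consistent with Lagrange.
K contains the identity, every element's inverse is in K, and K is closed under +: it is a subgroup.
In fact K = ⟨(0,1)⟩.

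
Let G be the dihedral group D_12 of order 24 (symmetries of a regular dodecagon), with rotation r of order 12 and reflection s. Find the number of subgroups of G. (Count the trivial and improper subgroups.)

34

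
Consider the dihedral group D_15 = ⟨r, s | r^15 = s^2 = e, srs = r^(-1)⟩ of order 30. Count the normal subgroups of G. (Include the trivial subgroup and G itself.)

5

G has 28 subgroups. Checking conjugation-invariance by order — order 1: 1/1 normal; order 2: 0/15 normal; order 3: 1/1 normal; order 5: 1/1 normal; order 6: 0/5 normal; order 10: 0/3 normal; order 15: 1/1 normal; order 30: 1/1 normal.
Total normal subgroups: 5.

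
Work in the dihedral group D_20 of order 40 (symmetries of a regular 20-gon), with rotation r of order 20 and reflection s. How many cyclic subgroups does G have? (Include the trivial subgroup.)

A cyclic subgroup of order d is generated by each of its φ(d) elements of order d, so the cyclic subgroups of order d number (#elements of order d)/φ(d).
Cyclic subgroups by order — order 1: 1; order 2: 21; order 4: 1; order 5: 1; order 10: 1; order 20: 1.
Total: 26.

26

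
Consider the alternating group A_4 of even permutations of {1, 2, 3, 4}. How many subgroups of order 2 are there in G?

3

|G| = 12 and 2 | 12, so subgroups of order 2 are possible by Lagrange.
The subgroups of order 2 are: {e, (1 2)(3 4)}; {e, (1 3)(2 4)}; {e, (1 4)(2 3)}.
So G has 3 subgroups of order 2.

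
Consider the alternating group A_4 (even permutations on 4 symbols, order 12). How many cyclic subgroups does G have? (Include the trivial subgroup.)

Each element a generates a cyclic subgroup ⟨a⟩; distinct elements may generate the same one (a cyclic group of order d has φ(d) generators).
Cyclic subgroups by order — order 1: 1; order 2: 3; order 3: 4.
Total: 8.

8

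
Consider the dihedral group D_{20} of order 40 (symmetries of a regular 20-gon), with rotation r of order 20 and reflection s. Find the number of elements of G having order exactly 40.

0

No element of G has order 40 (even though 40 | 40).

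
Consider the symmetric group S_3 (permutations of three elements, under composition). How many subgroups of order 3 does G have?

1

|G| = 6 and 3 | 6, so subgroups of order 3 are possible by Lagrange.
The subgroups of order 3 are: {e, (1 2 3), (1 3 2)}.
So G has 1 subgroup of order 3.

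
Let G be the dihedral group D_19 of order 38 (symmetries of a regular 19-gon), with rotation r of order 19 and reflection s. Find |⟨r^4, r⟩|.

|⟨r^4⟩| = 19 and |⟨r⟩| = 19, so |H| is a multiple of lcm(19, 19) = 19 and divides |G| = 38.
Closing under the operation: H = {e, r, r^2, r^3, r^4, r^5, r^6, r^7, r^8, r^9, r^10, r^11, r^12, r^13, r^14, r^15, r^16, r^17, r^18}, so |H| = 19.

19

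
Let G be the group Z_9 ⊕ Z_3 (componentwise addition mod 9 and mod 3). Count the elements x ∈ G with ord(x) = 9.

18

An element (a,b) has order lcm(ord(a), ord(b)); count pairs with lcm equal to 9.
Enumerating gives 18 such elements.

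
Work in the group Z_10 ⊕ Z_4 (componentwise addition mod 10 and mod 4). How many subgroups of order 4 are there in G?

|G| = 40 and 4 | 40, so subgroups of order 4 are possible by Lagrange.
The subgroups of order 4 are: {(0,0), (0,1), (0,2), (0,3)}; {(0,0), (0,2), (5,0), (5,2)}; {(0,0), (0,2), (5,1), (5,3)}.
So G has 3 subgroups of order 4.

3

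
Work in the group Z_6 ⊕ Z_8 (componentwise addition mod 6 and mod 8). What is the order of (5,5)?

24

The order of (5,5) in Z_6 × Z_8 is lcm(ord(5) in Z_6, ord(5) in Z_8).
ord(5) = 6 and ord(5) = 8, so |⟨(5,5)⟩| = lcm(6, 8) = 24.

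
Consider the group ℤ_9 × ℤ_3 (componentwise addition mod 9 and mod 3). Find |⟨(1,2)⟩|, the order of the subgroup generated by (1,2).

9

The order of (1,2) in Z_9 × Z_3 is lcm(ord(1) in Z_9, ord(2) in Z_3).
ord(1) = 9 and ord(2) = 3, so |⟨(1,2)⟩| = lcm(9, 3) = 9.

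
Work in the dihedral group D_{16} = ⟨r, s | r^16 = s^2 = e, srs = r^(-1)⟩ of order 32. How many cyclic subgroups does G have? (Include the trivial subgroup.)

A cyclic subgroup of order d is generated by each of its φ(d) elements of order d, so the cyclic subgroups of order d number (#elements of order d)/φ(d).
Cyclic subgroups by order — order 1: 1; order 2: 17; order 4: 1; order 8: 1; order 16: 1.
Total: 21.

21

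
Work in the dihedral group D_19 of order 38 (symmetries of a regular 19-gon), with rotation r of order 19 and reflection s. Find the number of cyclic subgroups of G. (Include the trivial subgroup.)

21

Each element a generates a cyclic subgroup ⟨a⟩; distinct elements may generate the same one (a cyclic group of order d has φ(d) generators).
Cyclic subgroups by order — order 1: 1; order 2: 19; order 19: 1.
Total: 21.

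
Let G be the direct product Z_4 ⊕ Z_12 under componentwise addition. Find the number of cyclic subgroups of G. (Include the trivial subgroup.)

A cyclic subgroup of order d is generated by each of its φ(d) elements of order d, so the cyclic subgroups of order d number (#elements of order d)/φ(d).
Cyclic subgroups by order — order 1: 1; order 2: 3; order 3: 1; order 4: 6; order 6: 3; order 12: 6.
Total: 20.

20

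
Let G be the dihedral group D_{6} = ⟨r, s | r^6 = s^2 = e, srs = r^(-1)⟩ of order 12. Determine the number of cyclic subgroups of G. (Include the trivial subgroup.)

10

Group the elements of G by the cyclic subgroup they generate; each cyclic subgroup of order d accounts for φ(d) elements.
Cyclic subgroups by order — order 1: 1; order 2: 7; order 3: 1; order 6: 1.
Total: 10.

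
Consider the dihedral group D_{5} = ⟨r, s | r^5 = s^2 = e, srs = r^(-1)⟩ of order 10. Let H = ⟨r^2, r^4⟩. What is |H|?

|⟨r^2⟩| = 5 and |⟨r^4⟩| = 5, so |H| is a multiple of lcm(5, 5) = 5 and divides |G| = 10.
Closing under the operation: H = {e, r, r^2, r^3, r^4}, so |H| = 5.

5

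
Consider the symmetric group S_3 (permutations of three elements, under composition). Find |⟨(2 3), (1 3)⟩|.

6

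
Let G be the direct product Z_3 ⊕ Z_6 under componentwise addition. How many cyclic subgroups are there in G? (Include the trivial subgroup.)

10

A cyclic subgroup of order d is generated by each of its φ(d) elements of order d, so the cyclic subgroups of order d number (#elements of order d)/φ(d).
Cyclic subgroups by order — order 1: 1; order 2: 1; order 3: 4; order 6: 4.
Total: 10.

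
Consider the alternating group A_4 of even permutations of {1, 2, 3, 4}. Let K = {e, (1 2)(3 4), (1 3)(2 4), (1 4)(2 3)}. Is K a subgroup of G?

Yes

|K| = 4 divides |G| = 12, consistent with Lagrange.
K contains the identity, every element's inverse is in K, and K is closed under ∘: it is a subgroup.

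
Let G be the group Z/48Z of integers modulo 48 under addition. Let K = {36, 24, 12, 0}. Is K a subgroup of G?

|K| = 4 divides |G| = 48, consistent with Lagrange.
K contains the identity, every element's inverse is in K, and K is closed under +: it is a subgroup.
In fact K = ⟨12⟩.

Yes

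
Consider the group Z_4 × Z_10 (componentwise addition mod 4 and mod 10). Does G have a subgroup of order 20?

20 | 40. A subgroup of order 20 is {(0,0), (0,1), (0,2), (0,3), (0,4), (0,5), (0,6), (0,7), (0,8), (0,9), (2,0), (2,1), (2,2), (2,3), (2,4), (2,5), (2,6), (2,7), (2,8), (2,9)}.

Yes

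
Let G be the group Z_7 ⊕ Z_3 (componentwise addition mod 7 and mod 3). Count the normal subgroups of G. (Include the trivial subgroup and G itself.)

G is abelian, so every subgroup is normal.
G has 4 subgroups in total, hence 4 normal subgroups.

4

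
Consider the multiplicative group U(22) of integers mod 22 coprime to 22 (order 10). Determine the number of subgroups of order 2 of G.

|G| = 10 and 2 | 10, so subgroups of order 2 are possible by Lagrange.
The subgroups of order 2 are: {1, 21}.
So G has 1 subgroup of order 2.

1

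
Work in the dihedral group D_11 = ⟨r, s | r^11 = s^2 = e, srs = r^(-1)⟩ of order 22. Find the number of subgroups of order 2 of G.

|G| = 22 and 2 | 22, so subgroups of order 2 are possible by Lagrange.
The subgroups of order 2 are: {e, r^10s}; {e, r^2s}; {e, r^3s}; {e, r^4s}; … (11 in all).
So G has 11 subgroups of order 2.

11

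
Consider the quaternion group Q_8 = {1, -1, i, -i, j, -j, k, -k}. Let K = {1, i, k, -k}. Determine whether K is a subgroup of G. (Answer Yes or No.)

i ∈ K but its inverse -i ∉ K, so K is not a subgroup.

No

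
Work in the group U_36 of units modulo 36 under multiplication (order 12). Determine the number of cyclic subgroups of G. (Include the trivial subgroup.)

8

A cyclic subgroup of order d is generated by each of its φ(d) elements of order d, so the cyclic subgroups of order d number (#elements of order d)/φ(d).
Cyclic subgroups by order — order 1: 1; order 2: 3; order 3: 1; order 6: 3.
Total: 8.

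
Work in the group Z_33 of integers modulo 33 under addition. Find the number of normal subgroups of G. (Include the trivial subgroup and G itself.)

G is abelian, so every subgroup is normal.
G has 4 subgroups in total, hence 4 normal subgroups.

4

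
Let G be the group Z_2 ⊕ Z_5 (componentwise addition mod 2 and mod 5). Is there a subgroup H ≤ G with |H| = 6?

No

6 does not divide |G| = 10, so by Lagrange no subgroup of order 6 exists.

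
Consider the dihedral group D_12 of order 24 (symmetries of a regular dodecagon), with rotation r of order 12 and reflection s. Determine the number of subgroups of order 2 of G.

13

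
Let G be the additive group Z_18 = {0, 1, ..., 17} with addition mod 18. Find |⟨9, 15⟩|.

6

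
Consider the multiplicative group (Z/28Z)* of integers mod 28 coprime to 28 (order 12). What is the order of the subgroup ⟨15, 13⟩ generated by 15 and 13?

4

|⟨15⟩| = 2 and |⟨13⟩| = 2, so |H| is a multiple of lcm(2, 2) = 2 and divides |G| = 12.
Closing under the operation: H = {1, 13, 15, 27}, so |H| = 4.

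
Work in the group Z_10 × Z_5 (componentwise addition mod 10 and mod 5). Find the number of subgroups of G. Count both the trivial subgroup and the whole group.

16

|G| = 50, so by Lagrange every subgroup order divides 50. Divisors: 1, 2, 5, 10, 25, 50.
Subgroups by order — order 1: 1; order 2: 1; order 5: 6; order 10: 6; order 25: 1; order 50: 1.
Total: 1 + 1 + 6 + 6 + 1 + 1 = 16.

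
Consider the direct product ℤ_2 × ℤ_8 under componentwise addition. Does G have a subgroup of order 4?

Yes

4 | 16. A subgroup of order 4 is {(0,0), (0,2), (0,4), (0,6)}.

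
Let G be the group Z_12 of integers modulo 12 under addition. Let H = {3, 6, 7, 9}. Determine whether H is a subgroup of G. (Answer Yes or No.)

No

The identity 0 ∉ H, so H is not a subgroup.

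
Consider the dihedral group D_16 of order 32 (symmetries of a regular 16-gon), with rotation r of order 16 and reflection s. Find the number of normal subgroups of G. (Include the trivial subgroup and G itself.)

G has 36 subgroups. Checking conjugation-invariance by order — order 1: 1/1 normal; order 2: 1/17 normal; order 4: 1/9 normal; order 8: 1/5 normal; order 16: 3/3 normal; order 32: 1/1 normal.
Total normal subgroups: 8.

8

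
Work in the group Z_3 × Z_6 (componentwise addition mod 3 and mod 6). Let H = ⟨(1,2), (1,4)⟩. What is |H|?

9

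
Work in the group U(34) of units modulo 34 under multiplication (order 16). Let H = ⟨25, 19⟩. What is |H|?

8

|⟨25⟩| = 8 and |⟨19⟩| = 8, so |H| is a multiple of lcm(8, 8) = 8 and divides |G| = 16.
Closing under the operation: H = {1, 9, 13, 15, 19, 21, 25, 33}, so |H| = 8.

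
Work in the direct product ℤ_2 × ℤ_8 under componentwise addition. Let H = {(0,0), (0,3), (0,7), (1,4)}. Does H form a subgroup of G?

(0,7) ∈ H but its inverse (0,1) ∉ H, so H is not a subgroup.

No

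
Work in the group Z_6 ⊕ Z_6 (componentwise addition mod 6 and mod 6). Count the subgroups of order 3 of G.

4

|G| = 36 and 3 | 36, so subgroups of order 3 are possible by Lagrange.
The subgroups of order 3 are: {(0,0), (0,2), (0,4)}; {(0,0), (2,0), (4,0)}; {(0,0), (2,2), (4,4)}; {(0,0), (2,4), (4,2)}.
So G has 4 subgroups of order 3.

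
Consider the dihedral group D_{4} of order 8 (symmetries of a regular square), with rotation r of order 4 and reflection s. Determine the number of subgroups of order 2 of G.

|G| = 8 and 2 | 8, so subgroups of order 2 are possible by Lagrange.
The subgroups of order 2 are: {e, r^2}; {e, r^2s}; {e, r^3s}; {e, rs}; … (5 in all).
So G has 5 subgroups of order 2.

5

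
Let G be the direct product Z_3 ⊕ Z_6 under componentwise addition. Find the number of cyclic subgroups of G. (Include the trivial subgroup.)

10

Group the elements of G by the cyclic subgroup they generate; each cyclic subgroup of order d accounts for φ(d) elements.
Cyclic subgroups by order — order 1: 1; order 2: 1; order 3: 4; order 6: 4.
Total: 10.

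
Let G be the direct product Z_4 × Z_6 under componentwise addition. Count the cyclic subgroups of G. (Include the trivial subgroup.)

12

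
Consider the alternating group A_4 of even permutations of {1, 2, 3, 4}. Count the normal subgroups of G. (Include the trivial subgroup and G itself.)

3

G has 10 subgroups. Checking conjugation-invariance by order — order 1: 1/1 normal; order 2: 0/3 normal; order 3: 0/4 normal; order 4: 1/1 normal; order 12: 1/1 normal.
Total normal subgroups: 3.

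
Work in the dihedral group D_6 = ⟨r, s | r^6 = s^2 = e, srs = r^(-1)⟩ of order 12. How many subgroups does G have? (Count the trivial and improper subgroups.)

16

|G| = 12, so by Lagrange every subgroup order divides 12. Divisors: 1, 2, 3, 4, 6, 12.
Subgroups by order — order 1: 1; order 2: 7; order 3: 1; order 4: 3; order 6: 3; order 12: 1.
Total: 1 + 7 + 1 + 3 + 3 + 1 = 16.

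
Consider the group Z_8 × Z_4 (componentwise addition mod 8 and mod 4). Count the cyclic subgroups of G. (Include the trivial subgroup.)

14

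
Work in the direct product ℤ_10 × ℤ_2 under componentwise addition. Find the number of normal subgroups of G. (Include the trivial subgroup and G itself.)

G is abelian, so every subgroup is normal.
G has 10 subgroups in total, hence 10 normal subgroups.

10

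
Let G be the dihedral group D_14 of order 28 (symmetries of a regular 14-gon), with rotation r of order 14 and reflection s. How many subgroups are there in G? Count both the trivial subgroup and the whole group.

|G| = 28, so by Lagrange every subgroup order divides 28. Divisors: 1, 2, 4, 7, 14, 28.
Subgroups by order — order 1: 1; order 2: 15; order 4: 7; order 7: 1; order 14: 3; order 28: 1.
Total: 1 + 15 + 7 + 1 + 3 + 1 = 28.

28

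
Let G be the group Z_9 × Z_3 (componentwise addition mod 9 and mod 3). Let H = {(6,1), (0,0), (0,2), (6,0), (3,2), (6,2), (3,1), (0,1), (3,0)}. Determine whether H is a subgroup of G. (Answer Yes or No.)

Yes

|H| = 9 divides |G| = 27, consistent with Lagrange.
H contains the identity, every element's inverse is in H, and H is closed under +: it is a subgroup.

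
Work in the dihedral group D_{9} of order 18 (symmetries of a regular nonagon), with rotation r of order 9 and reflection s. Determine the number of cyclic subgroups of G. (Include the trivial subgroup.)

12

A cyclic subgroup of order d is generated by each of its φ(d) elements of order d, so the cyclic subgroups of order d number (#elements of order d)/φ(d).
Cyclic subgroups by order — order 1: 1; order 2: 9; order 3: 1; order 9: 1.
Total: 12.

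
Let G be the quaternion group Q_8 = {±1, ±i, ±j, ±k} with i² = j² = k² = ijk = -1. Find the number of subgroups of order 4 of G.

3

|G| = 8 and 4 | 8, so subgroups of order 4 are possible by Lagrange.
The subgroups of order 4 are: {1, -1, i, -i}; {1, -1, j, -j}; {1, -1, k, -k}.
So G has 3 subgroups of order 4.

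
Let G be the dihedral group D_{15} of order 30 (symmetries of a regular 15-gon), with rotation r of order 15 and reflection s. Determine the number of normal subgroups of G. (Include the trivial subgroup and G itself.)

5

G has 28 subgroups. Checking conjugation-invariance by order — order 1: 1/1 normal; order 2: 0/15 normal; order 3: 1/1 normal; order 5: 1/1 normal; order 6: 0/5 normal; order 10: 0/3 normal; order 15: 1/1 normal; order 30: 1/1 normal.
Total normal subgroups: 5.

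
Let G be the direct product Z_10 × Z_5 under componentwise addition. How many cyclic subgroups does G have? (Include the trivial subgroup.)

Group the elements of G by the cyclic subgroup they generate; each cyclic subgroup of order d accounts for φ(d) elements.
Cyclic subgroups by order — order 1: 1; order 2: 1; order 5: 6; order 10: 6.
Total: 14.

14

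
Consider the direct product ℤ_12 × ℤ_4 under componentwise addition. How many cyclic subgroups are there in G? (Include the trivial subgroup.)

20

Each element a generates a cyclic subgroup ⟨a⟩; distinct elements may generate the same one (a cyclic group of order d has φ(d) generators).
Cyclic subgroups by order — order 1: 1; order 2: 3; order 3: 1; order 4: 6; order 6: 3; order 12: 6.
Total: 20.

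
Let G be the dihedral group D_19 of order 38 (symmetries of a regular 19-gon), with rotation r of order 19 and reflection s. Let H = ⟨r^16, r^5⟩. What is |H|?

19

|⟨r^16⟩| = 19 and |⟨r^5⟩| = 19, so |H| is a multiple of lcm(19, 19) = 19 and divides |G| = 38.
Closing under the operation: H = {e, r, r^2, r^3, r^4, r^5, r^6, r^7, r^8, r^9, r^10, r^11, r^12, r^13, r^14, r^15, r^16, r^17, r^18}, so |H| = 19.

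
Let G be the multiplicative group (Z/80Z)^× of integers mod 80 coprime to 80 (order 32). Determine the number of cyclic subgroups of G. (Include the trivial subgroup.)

20

A cyclic subgroup of order d is generated by each of its φ(d) elements of order d, so the cyclic subgroups of order d number (#elements of order d)/φ(d).
Cyclic subgroups by order — order 1: 1; order 2: 7; order 4: 12.
Total: 20.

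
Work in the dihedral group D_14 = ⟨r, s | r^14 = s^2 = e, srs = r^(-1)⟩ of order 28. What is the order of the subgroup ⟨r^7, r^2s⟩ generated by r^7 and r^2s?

4

|⟨r^7⟩| = 2 and |⟨r^2s⟩| = 2, so |H| is a multiple of lcm(2, 2) = 2 and divides |G| = 28.
Closing under the operation: H = {e, r^7, r^2s, r^9s}, so |H| = 4.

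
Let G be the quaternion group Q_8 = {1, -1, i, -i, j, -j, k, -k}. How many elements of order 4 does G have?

6

The elements of order 4 are: i, -i, j, -j, k, -k.
That's 6.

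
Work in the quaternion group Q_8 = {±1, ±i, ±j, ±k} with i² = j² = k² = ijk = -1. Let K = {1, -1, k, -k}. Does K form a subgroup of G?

|K| = 4 divides |G| = 8, consistent with Lagrange.
K contains the identity, every element's inverse is in K, and K is closed under ·: it is a subgroup.
In fact K = ⟨-k⟩.

Yes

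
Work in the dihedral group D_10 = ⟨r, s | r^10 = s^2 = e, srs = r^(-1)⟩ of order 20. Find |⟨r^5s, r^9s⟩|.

10

|⟨r^5s⟩| = 2 and |⟨r^9s⟩| = 2, so |H| is a multiple of lcm(2, 2) = 2 and divides |G| = 20.
Closing under the operation: H = {e, r^2, r^4, r^6, r^8, rs, r^3s, r^5s, r^7s, r^9s}, so |H| = 10.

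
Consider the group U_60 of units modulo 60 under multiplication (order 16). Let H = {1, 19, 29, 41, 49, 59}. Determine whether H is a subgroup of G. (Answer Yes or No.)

|H| = 6 does not divide |G| = 16, so by Lagrange H is not a subgroup.

No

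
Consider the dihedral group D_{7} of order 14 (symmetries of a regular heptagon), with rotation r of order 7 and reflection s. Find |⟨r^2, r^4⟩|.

|⟨r^2⟩| = 7 and |⟨r^4⟩| = 7, so |H| is a multiple of lcm(7, 7) = 7 and divides |G| = 14.
Closing under the operation: H = {e, r, r^2, r^3, r^4, r^5, r^6}, so |H| = 7.

7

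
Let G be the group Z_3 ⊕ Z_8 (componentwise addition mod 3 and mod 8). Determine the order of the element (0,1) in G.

8

The order of (0,1) in Z_3 × Z_8 is lcm(ord(0) in Z_3, ord(1) in Z_8).
ord(0) = 1 and ord(1) = 8, so |⟨(0,1)⟩| = lcm(1, 8) = 8.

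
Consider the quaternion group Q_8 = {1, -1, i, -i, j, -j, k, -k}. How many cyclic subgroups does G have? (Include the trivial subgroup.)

5

Group the elements of G by the cyclic subgroup they generate; each cyclic subgroup of order d accounts for φ(d) elements.
Cyclic subgroups by order — order 1: 1; order 2: 1; order 4: 3.
Total: 5.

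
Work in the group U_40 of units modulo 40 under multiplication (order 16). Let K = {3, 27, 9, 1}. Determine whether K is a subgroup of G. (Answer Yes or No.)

Yes

|K| = 4 divides |G| = 16, consistent with Lagrange.
K contains the identity, every element's inverse is in K, and K is closed under ·: it is a subgroup.
In fact K = ⟨27⟩.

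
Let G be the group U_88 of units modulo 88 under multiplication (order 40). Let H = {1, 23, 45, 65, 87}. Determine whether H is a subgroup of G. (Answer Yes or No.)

Closure fails: 65 · 45 = 21 ∉ H. So H is not a subgroup.

No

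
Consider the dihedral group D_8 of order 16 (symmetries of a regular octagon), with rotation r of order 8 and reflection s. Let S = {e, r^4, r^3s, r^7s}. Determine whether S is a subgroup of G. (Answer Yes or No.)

Yes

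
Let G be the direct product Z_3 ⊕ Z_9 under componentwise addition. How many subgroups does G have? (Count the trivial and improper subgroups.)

10

|G| = 27, so by Lagrange every subgroup order divides 27. Divisors: 1, 3, 9, 27.
Subgroups by order — order 1: 1; order 3: 4; order 9: 4; order 27: 1.
Total: 1 + 4 + 4 + 1 = 10.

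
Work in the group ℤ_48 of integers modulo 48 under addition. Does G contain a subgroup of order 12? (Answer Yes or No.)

12 | 48. A subgroup of order 12 is {0, 4, 8, 12, 16, 20, 24, 28, 32, 36, 40, 44}.

Yes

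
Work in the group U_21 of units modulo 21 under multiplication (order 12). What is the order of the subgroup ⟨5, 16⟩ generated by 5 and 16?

6

|⟨5⟩| = 6 and |⟨16⟩| = 3, so |H| is a multiple of lcm(6, 3) = 6 and divides |G| = 12.
Closing under the operation: H = {1, 4, 5, 16, 17, 20}, so |H| = 6.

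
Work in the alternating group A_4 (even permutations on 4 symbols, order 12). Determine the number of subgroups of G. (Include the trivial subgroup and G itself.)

10

|G| = 12, so by Lagrange every subgroup order divides 12. Divisors: 1, 2, 3, 4, 6, 12.
Subgroups by order — order 1: 1; order 2: 3; order 3: 4; order 4: 1; order 6: 0; order 12: 1.
Total: 1 + 3 + 4 + 1 + 0 + 1 = 10.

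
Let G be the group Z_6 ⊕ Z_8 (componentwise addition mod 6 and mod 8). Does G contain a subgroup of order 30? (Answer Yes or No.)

No

30 does not divide |G| = 48, so by Lagrange no subgroup of order 30 exists.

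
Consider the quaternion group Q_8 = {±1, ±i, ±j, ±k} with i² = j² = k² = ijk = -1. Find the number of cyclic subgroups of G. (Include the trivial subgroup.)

5

Each element a generates a cyclic subgroup ⟨a⟩; distinct elements may generate the same one (a cyclic group of order d has φ(d) generators).
Cyclic subgroups by order — order 1: 1; order 2: 1; order 4: 3.
Total: 5.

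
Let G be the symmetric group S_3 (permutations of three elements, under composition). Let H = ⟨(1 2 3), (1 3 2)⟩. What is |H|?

3

|⟨(1 2 3)⟩| = 3 and |⟨(1 3 2)⟩| = 3, so |H| is a multiple of lcm(3, 3) = 3 and divides |G| = 6.
Closing under the operation: H = {e, (1 2 3), (1 3 2)}, so |H| = 3.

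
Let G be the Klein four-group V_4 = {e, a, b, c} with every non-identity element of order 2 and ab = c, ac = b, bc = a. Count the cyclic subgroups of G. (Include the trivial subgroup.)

A cyclic subgroup of order d is generated by each of its φ(d) elements of order d, so the cyclic subgroups of order d number (#elements of order d)/φ(d).
Cyclic subgroups by order — order 1: 1; order 2: 3.
Total: 4.

4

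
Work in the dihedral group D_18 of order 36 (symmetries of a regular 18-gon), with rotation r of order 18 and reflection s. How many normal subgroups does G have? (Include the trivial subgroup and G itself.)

9

G has 45 subgroups. Checking conjugation-invariance by order — order 1: 1/1 normal; order 2: 1/19 normal; order 3: 1/1 normal; order 4: 0/9 normal; order 6: 1/7 normal; order 9: 1/1 normal; order 12: 0/3 normal; order 18: 3/3 normal; order 36: 1/1 normal.
Total normal subgroups: 9.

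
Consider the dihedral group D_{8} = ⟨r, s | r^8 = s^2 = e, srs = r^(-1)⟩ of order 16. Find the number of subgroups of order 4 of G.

|G| = 16 and 4 | 16, so subgroups of order 4 are possible by Lagrange.
The subgroups of order 4 are: {e, r^2, r^4, r^6}; {e, r^4, r^2s, r^6s}; {e, r^4, r^3s, r^7s}; {e, r^4, s, r^4s}; … (5 in all).
So G has 5 subgroups of order 4.

5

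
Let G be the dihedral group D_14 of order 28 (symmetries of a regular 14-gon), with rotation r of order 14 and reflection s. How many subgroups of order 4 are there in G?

7

|G| = 28 and 4 | 28, so subgroups of order 4 are possible by Lagrange.
The subgroups of order 4 are: {e, r^7, r^3s, r^10s}; {e, r^7, r^4s, r^11s}; {e, r^7, r^5s, r^12s}; {e, r^7, r^6s, r^13s}; … (7 in all).
So G has 7 subgroups of order 4.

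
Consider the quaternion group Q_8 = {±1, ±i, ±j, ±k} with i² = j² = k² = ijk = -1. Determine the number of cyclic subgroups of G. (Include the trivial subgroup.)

5

Each element a generates a cyclic subgroup ⟨a⟩; distinct elements may generate the same one (a cyclic group of order d has φ(d) generators).
Cyclic subgroups by order — order 1: 1; order 2: 1; order 4: 3.
Total: 5.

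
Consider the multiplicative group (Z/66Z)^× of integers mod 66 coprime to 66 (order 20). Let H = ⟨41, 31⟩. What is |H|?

|⟨41⟩| = 10 and |⟨31⟩| = 5, so |H| is a multiple of lcm(10, 5) = 10 and divides |G| = 20.
Closing under the operation: H = {1, 17, 25, 29, 31, 35, 37, 41, 49, 65}, so |H| = 10.

10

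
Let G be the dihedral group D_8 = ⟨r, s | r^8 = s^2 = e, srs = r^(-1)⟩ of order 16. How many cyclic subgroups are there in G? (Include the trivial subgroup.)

Group the elements of G by the cyclic subgroup they generate; each cyclic subgroup of order d accounts for φ(d) elements.
Cyclic subgroups by order — order 1: 1; order 2: 9; order 4: 1; order 8: 1.
Total: 12.

12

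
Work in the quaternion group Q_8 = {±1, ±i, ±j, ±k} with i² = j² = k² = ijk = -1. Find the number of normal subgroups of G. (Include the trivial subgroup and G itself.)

6

G has 6 subgroups. Checking conjugation-invariance by order — order 1: 1/1 normal; order 2: 1/1 normal; order 4: 3/3 normal; order 8: 1/1 normal.
Total normal subgroups: 6.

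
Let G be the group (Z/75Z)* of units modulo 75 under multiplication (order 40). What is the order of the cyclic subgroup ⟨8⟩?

20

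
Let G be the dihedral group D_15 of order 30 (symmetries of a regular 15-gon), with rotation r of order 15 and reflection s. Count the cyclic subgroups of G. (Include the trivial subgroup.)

19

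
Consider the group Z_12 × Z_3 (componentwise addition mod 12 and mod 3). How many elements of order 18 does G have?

An element (a,b) has order lcm(ord(a), ord(b)); count pairs with lcm equal to 18.
Enumerating gives 0 such elements.

0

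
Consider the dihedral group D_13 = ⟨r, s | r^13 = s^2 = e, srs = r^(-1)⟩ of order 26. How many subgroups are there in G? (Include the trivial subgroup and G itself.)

|G| = 26, so by Lagrange every subgroup order divides 26. Divisors: 1, 2, 13, 26.
Subgroups by order — order 1: 1; order 2: 13; order 13: 1; order 26: 1.
Total: 1 + 13 + 1 + 1 = 16.

16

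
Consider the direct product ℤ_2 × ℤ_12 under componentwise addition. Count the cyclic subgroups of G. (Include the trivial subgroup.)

A cyclic subgroup of order d is generated by each of its φ(d) elements of order d, so the cyclic subgroups of order d number (#elements of order d)/φ(d).
Cyclic subgroups by order — order 1: 1; order 2: 3; order 3: 1; order 4: 2; order 6: 3; order 12: 2.
Total: 12.

12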